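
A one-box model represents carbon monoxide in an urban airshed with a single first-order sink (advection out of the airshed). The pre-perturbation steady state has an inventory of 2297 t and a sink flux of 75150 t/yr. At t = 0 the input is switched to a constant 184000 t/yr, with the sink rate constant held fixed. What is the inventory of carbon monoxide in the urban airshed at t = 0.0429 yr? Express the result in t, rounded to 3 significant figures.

Residence time τ = M₀/F₀ = 0.03057 yr. The eventual steady state is M_∞ = M₀·(F₁/F₀) = 2297 × 184000/75150 = 5624.1 t.
The anomaly ΔM(t) = M(t) − M_∞ decays as ΔM₀·e^(−t/τ) with ΔM₀ = 2297 − 5624.1 = −3327 t.
At t = 0.0429 yr, e^(−t/τ) = e^(−1.404) = 0.2457, so ΔM = −817.5 t and M = 5624.1 − 817.5 = 4806.5 t.

4810 t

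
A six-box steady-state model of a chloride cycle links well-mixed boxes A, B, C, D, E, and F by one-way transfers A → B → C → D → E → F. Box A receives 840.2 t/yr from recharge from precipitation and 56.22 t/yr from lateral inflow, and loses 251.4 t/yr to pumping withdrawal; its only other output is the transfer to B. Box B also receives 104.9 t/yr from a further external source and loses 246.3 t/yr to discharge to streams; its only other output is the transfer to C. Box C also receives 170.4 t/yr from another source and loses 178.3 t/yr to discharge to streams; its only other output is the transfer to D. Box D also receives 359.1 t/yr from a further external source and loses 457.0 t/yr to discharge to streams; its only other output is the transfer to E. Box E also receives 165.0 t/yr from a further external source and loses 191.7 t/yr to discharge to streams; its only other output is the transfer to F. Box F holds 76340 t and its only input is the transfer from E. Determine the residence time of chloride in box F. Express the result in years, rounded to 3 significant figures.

Box A: F(A→B) = (840.2 + 56.22) − 251.4 = 645.02 t/yr.
Box B: F(B→C) = (645.02 + 104.9) − 246.3 = 503.62 t/yr.
Box C: F(C→D) = (503.62 + 170.4) − 178.3 = 495.72 t/yr.
Box D: F(D→E) = (495.72 + 359.1) − 457.0 = 397.82 t/yr.
Box E: F(E→F) = (397.82 + 165.0) − 191.7 = 371.12 t/yr.
Box F throughput = its input = 371.12 t/yr; τ = 76340 / 371.12 = 205.7 yr.

206 yr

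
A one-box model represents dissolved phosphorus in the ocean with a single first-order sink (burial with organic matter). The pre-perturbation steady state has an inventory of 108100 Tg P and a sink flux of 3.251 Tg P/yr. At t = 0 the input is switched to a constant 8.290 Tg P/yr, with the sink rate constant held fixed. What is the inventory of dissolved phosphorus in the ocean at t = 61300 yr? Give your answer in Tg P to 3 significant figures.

249000 Tg P

τ = M₀/F₀ = 108100/3.251 = 33250 yr; rate constant k = 1/τ.
New steady state M_∞ = F₁/k = F₁·τ = 8.290 × 33250 = 275650 Tg P.
M(t) = M_∞ + (M₀ − M_∞)·e^(−t/τ); t/τ = 61300/33250 = 1.844, so e^(−t/τ) = 0.1583.
M(t) = 275650 − 167600 × 0.1583 = 249140 Tg P.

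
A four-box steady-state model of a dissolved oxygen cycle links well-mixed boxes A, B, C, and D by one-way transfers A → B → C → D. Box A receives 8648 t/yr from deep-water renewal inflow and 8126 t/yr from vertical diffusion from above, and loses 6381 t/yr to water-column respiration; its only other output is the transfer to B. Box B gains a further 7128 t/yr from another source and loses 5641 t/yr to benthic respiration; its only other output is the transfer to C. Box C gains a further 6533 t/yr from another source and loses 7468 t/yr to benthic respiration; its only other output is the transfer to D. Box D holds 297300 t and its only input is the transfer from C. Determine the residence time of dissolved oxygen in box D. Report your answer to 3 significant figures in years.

27.2 yr

Box A: F(A→B) = (8648 + 8126) − 6381 = 10393 t/yr.
Box B: F(B→C) = (10393 + 7128) − 5641 = 11880 t/yr.
Box C: F(C→D) = (11880 + 6533) − 7468 = 10945 t/yr.
Box D throughput = its input = 10945 t/yr; τ = 297300 / 10945 = 27.16 yr.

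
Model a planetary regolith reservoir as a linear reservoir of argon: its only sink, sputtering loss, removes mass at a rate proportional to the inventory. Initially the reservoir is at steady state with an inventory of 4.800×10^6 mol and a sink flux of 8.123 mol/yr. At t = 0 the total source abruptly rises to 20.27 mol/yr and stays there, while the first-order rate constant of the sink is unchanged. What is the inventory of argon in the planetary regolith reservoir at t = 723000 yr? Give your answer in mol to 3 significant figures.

9.87×10^6 mol

Residence time τ = M₀/F₀ = 590900 yr. The eventual steady state is M_∞ = M₀·(F₁/F₀) = 4.800×10^6 × 20.27/8.123 = 1.1978×10^7 mol.
The anomaly ΔM(t) = M(t) − M_∞ decays as ΔM₀·e^(−t/τ) with ΔM₀ = 4.800×10^6 − 1.1978×10^7 = −7.178×10^6 mol.
At t = 723000 yr, e^(−t/τ) = e^(−1.224) = 0.2942, so ΔM = −2.112×10^6 mol and M = 1.1978×10^7 − 2.112×10^6 = 9.8662×10^6 mol.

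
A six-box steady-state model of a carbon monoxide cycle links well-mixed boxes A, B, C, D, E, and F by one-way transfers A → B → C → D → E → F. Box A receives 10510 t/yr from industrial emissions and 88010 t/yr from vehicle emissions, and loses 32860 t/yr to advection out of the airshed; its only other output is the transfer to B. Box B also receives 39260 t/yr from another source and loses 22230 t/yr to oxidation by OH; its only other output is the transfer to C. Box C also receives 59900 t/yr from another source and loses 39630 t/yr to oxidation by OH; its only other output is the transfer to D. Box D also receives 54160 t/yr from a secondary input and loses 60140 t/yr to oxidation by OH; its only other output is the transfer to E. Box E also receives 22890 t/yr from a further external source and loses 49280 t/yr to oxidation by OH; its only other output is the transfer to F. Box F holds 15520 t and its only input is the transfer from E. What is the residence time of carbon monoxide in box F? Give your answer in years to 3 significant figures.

Box A: F(A→B) = (10510 + 88010) − 32860 = 65660 t/yr.
Box B: F(B→C) = (65660 + 39260) − 22230 = 82690 t/yr.
Box C: F(C→D) = (82690 + 59900) − 39630 = 102960 t/yr.
Box D: F(D→E) = (102960 + 54160) − 60140 = 96980 t/yr.
Box E: F(E→F) = (96980 + 22890) − 49280 = 70590 t/yr.
Box F throughput = its input = 70590 t/yr; τ = 15520 / 70590 = 0.2199 yr.

0.220 yr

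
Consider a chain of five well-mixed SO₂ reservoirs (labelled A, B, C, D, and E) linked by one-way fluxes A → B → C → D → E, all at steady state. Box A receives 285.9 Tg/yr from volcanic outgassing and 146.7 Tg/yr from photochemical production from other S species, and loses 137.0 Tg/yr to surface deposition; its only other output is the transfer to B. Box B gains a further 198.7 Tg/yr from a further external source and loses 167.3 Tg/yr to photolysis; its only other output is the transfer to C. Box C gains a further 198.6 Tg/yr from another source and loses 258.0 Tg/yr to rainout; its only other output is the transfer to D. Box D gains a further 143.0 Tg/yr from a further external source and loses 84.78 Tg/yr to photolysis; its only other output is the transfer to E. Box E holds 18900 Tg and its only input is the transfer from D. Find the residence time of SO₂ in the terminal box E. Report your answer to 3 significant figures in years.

Box A: F(A→B) = (285.9 + 146.7) − 137.0 = 295.60 Tg/yr.
Box B: F(B→C) = (295.60 + 198.7) − 167.3 = 327.00 Tg/yr.
Box C: F(C→D) = (327.00 + 198.6) − 258.0 = 267.60 Tg/yr.
Box D: F(D→E) = (267.60 + 143.0) − 84.78 = 325.82 Tg/yr.
Box E throughput = its input = 325.82 Tg/yr; τ = 18900 / 325.82 = 58.01 yr.

58.0 yr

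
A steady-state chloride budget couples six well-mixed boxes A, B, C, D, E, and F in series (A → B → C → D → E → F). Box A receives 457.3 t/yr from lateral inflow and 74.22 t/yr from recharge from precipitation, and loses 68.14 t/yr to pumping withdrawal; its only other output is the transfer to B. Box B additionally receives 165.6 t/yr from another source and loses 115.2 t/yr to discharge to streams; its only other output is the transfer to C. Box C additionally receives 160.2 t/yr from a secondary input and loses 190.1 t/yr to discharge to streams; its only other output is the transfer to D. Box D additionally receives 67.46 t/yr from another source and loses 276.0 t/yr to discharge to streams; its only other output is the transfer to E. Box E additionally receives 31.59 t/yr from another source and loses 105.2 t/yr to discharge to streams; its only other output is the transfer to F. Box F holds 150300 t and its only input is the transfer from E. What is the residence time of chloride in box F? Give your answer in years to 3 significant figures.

745 yr

Box A: F(A→B) = (457.3 + 74.22) − 68.14 = 463.38 t/yr.
Box B: F(B→C) = (463.38 + 165.6) − 115.2 = 513.78 t/yr.
Box C: F(C→D) = (513.78 + 160.2) − 190.1 = 483.88 t/yr.
Box D: F(D→E) = (483.88 + 67.46) − 276.0 = 275.34 t/yr.
Box E: F(E→F) = (275.34 + 31.59) − 105.2 = 201.73 t/yr.
Box F throughput = its input = 201.73 t/yr; τ = 150300 / 201.73 = 745.1 yr.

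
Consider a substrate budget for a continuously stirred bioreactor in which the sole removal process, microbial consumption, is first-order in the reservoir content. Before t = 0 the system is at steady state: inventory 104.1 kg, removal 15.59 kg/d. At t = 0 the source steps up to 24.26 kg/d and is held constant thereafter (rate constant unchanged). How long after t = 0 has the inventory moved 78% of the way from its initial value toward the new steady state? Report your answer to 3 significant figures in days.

τ = M₀/F₀ = 104.1/15.59 = 6.677 d.
The remaining gap fraction is e^(−t/τ); 78% covered ⇒ e^(−t/τ) = 0.220.
t = −τ ln(0.220) = 6.677 × 1.514 = 10.11 d.

10.1 d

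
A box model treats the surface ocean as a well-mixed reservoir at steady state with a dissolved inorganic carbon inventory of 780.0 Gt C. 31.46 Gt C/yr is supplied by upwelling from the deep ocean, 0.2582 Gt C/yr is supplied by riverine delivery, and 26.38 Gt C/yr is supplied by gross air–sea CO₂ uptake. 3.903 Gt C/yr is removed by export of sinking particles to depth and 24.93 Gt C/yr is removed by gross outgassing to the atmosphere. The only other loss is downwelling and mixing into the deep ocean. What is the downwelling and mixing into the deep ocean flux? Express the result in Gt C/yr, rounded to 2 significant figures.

29 Gt C/yr

At steady state ΣF_in = ΣF_out.
ΣF_in = 31.46 + 0.2582 + 26.38 = 58.098 Gt C/yr.
Downwelling and mixing into the deep ocean flux = ΣF_in − (3.903 + 24.93) = 58.098 − 28.83 = 29.27 Gt C/yr.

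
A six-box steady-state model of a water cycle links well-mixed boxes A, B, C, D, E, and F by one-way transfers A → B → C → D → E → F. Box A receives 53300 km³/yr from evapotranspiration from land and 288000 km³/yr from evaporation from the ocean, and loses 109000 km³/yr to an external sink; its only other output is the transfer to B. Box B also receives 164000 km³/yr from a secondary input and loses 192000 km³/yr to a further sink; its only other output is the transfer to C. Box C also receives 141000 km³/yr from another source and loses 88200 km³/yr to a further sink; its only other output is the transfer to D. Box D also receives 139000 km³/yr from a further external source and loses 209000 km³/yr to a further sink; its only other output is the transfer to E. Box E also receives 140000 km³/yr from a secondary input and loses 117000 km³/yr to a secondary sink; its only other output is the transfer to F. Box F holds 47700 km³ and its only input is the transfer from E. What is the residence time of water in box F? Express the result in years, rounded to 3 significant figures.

0.227 yr

Box A: F(A→B) = (53300 + 288000) − 109000 = 232300 km³/yr.
Box B: F(B→C) = (232300 + 164000) − 192000 = 204300 km³/yr.
Box C: F(C→D) = (204300 + 141000) − 88200 = 257100 km³/yr.
Box D: F(D→E) = (257100 + 139000) − 209000 = 187100 km³/yr.
Box E: F(E→F) = (187100 + 140000) − 117000 = 210100 km³/yr.
Box F throughput = its input = 210100 km³/yr; τ = 47700 / 210100 = 0.2270 yr.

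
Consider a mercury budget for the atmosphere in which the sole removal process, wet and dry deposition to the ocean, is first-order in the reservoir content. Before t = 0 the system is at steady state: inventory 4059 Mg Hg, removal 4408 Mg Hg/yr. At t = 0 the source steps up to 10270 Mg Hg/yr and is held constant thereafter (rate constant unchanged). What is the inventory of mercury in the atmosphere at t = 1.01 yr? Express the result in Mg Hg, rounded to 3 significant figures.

7650 Mg Hg

τ = M₀/F₀ = 4059/4408 = 0.9208 yr; rate constant k = 1/τ.
New steady state M_∞ = F₁/k = F₁·τ = 10270 × 0.9208 = 9456.9 Mg Hg.
M(t) = M_∞ + (M₀ − M_∞)·e^(−t/τ); t/τ = 1.01/0.9208 = 1.097, so e^(−t/τ) = 0.3339.
M(t) = 9456.9 − 5398 × 0.3339 = 7654.4 Mg Hg.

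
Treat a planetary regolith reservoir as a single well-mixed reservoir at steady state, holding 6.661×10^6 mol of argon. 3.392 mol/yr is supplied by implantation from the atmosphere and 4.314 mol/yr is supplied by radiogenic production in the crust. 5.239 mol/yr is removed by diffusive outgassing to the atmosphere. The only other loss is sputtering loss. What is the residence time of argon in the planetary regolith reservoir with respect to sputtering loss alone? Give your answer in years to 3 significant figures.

At steady state ΣF_in = ΣF_out.
ΣF_in = 3.392 + 4.314 = 7.7060 mol/yr.
Sputtering loss flux = ΣF_in − (5.239) = 7.7060 − 5.239 = 2.467 mol/yr.
τ = M / F = 6.661×10^6 / 2.467 = 2.700×10^6 yr.

2.70×10^6 yr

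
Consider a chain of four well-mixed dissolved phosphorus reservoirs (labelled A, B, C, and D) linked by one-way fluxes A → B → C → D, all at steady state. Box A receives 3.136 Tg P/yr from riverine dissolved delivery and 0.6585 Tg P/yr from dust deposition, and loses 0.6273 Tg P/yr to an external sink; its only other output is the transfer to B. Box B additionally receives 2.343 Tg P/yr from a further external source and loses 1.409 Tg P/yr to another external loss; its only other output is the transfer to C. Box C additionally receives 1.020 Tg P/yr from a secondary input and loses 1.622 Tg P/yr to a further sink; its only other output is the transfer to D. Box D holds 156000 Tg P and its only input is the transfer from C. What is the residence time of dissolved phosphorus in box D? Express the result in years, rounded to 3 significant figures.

44600 yr

Box A: F(A→B) = (3.136 + 0.6585) − 0.6273 = 3.1672 Tg P/yr.
Box B: F(B→C) = (3.1672 + 2.343) − 1.409 = 4.1012 Tg P/yr.
Box C: F(C→D) = (4.1012 + 1.020) − 1.622 = 3.4992 Tg P/yr.
Box D throughput = its input = 3.4992 Tg P/yr; τ = 156000 / 3.4992 = 44580 yr.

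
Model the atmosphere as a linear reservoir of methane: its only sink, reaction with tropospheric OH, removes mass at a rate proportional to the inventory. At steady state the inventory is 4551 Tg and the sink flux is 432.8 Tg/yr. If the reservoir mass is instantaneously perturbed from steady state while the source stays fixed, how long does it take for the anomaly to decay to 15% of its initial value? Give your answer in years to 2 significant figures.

For a linear reservoir the anomaly decays as exp(−t/τ) with τ = M/F = 4551/432.8 = 10.52 yr.
exp(−t/τ) = 0.15 ⇒ t = −τ ln(0.15) = 10.52 × 1.897 = 19.95 yr.

20 yr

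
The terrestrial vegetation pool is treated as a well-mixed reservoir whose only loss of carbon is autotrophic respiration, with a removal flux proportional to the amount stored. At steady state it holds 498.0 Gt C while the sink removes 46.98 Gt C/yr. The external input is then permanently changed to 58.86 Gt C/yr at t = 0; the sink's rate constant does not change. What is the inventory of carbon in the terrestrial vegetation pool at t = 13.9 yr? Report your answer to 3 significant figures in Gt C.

590 Gt C

τ = M₀/F₀ = 498.0/46.98 = 10.60 yr; rate constant k = 1/τ.
New steady state M_∞ = F₁/k = F₁·τ = 58.86 × 10.60 = 623.93 Gt C.
M(t) = M_∞ + (M₀ − M_∞)·e^(−t/τ); t/τ = 13.9/10.60 = 1.311, so e^(−t/τ) = 0.2695.
M(t) = 623.93 − 125.9 × 0.2695 = 590.00 Gt C.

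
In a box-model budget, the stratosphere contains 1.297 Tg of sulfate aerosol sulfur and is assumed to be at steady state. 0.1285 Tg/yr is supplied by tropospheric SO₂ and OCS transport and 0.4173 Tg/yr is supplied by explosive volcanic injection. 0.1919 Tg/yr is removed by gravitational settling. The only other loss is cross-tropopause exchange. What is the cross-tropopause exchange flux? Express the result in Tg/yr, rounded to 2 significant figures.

0.35 Tg/yr

At steady state ΣF_in = ΣF_out.
ΣF_in = 0.1285 + 0.4173 = 0.54580 Tg/yr.
Cross-tropopause exchange flux = ΣF_in − (0.1919) = 0.54580 − 0.1919 = 0.3539 Tg/yr.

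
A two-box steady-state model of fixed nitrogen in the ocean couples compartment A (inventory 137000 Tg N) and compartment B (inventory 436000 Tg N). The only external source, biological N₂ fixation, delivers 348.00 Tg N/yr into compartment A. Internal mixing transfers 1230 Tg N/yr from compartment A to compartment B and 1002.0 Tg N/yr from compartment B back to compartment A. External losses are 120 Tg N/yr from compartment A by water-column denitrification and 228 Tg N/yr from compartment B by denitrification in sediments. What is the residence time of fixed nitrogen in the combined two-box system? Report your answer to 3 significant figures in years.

1650 yr

For the system as a whole, the A↔B exchange is internal and contributes nothing to the throughput; only the external sinks remove mass.
M_total = 137000 + 436000 = 573000 Tg N.
ΣF_external_out = 120 + 228 = 348.00 Tg N/yr.
τ = M_total / ΣF_ext = 573000 / 348.00 = 1647 yr.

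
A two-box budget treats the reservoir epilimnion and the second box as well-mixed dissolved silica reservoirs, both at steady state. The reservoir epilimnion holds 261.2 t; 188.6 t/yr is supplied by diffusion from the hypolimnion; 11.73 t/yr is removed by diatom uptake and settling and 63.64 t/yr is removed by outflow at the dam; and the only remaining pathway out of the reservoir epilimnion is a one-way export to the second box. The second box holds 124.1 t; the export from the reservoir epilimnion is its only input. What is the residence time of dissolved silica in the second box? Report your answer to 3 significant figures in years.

Balance the reservoir epilimnion: ΣF_in = 188.60 t/yr.
Export to the second box = ΣF_in − (11.73 + 63.64) = 113.23 t/yr.
At steady state the output of the second box equals its input, 113.23 t/yr.
τ = M / F = 124.1 / 113.23 = 1.096 yr.

1.10 yr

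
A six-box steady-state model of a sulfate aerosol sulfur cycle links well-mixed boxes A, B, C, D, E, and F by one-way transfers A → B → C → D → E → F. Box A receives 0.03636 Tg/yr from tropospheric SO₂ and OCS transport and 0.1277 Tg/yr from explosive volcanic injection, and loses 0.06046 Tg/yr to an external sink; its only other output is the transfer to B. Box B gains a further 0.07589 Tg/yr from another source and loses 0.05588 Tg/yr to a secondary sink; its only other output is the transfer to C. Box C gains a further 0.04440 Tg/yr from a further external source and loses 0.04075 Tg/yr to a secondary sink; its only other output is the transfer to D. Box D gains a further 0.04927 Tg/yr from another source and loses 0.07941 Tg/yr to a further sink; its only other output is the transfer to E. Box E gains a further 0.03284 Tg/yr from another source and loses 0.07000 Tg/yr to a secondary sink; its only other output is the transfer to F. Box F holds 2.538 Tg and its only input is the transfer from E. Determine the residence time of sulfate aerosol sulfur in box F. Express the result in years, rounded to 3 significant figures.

Box A: F(A→B) = (0.03636 + 0.1277) − 0.06046 = 0.10360 Tg/yr.
Box B: F(B→C) = (0.10360 + 0.07589) − 0.05588 = 0.12361 Tg/yr.
Box C: F(C→D) = (0.12361 + 0.04440) − 0.04075 = 0.12726 Tg/yr.
Box D: F(D→E) = (0.12726 + 0.04927) − 0.07941 = 0.097120 Tg/yr.
Box E: F(E→F) = (0.097120 + 0.03284) − 0.07000 = 0.059960 Tg/yr.
Box F throughput = its input = 0.059960 Tg/yr; τ = 2.538 / 0.059960 = 42.33 yr.

42.3 yr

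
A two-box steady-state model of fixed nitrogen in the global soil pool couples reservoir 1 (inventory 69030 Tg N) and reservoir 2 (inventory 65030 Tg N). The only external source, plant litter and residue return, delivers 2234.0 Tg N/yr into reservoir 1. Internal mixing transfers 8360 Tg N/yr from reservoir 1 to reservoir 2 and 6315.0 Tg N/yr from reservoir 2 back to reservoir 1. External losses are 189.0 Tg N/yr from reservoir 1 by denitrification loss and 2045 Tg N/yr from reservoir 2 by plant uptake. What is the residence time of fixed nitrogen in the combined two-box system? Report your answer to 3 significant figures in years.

60.0 yr

For the system as a whole, the A↔B exchange is internal and contributes nothing to the throughput; only the external sinks remove mass.
M_total = 69030 + 65030 = 134060 Tg N.
ΣF_external_out = 189.0 + 2045 = 2234.0 Tg N/yr.
τ = M_total / ΣF_ext = 134060 / 2234.0 = 60.01 yr.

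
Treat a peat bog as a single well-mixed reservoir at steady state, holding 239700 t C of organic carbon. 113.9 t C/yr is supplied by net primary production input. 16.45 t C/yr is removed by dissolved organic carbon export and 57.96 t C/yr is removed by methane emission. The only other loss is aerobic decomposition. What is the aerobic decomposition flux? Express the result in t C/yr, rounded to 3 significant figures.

At steady state ΣF_in = ΣF_out.
ΣF_in = 113.90 t C/yr.
Aerobic decomposition flux = ΣF_in − (16.45 + 57.96) = 113.90 − 74.41 = 39.49 t C/yr.

39.5 t C/yr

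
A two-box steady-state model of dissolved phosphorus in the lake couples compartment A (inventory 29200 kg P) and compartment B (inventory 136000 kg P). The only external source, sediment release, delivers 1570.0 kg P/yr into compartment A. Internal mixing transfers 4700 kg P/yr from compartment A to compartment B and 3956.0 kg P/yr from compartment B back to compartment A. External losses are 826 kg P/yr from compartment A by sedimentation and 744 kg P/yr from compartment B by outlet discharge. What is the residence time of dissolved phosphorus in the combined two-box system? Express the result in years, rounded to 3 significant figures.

For the system as a whole, the A↔B exchange is internal and contributes nothing to the throughput; only the external sinks remove mass.
M_total = 29200 + 136000 = 165200 kg P.
ΣF_external_out = 826 + 744 = 1570.0 kg P/yr.
τ = M_total / ΣF_ext = 165200 / 1570.0 = 105.2 yr.

105 yr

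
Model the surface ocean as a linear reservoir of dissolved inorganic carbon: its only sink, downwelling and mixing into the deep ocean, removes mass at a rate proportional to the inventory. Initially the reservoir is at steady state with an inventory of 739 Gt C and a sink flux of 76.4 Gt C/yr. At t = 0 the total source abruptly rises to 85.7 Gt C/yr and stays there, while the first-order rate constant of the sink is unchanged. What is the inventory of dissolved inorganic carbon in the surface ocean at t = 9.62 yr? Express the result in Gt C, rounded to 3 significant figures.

Residence time τ = M₀/F₀ = 9.673 yr. The eventual steady state is M_∞ = M₀·(F₁/F₀) = 739 × 85.7/76.4 = 828.96 Gt C.
The anomaly ΔM(t) = M(t) − M_∞ decays as ΔM₀·e^(−t/τ) with ΔM₀ = 739 − 828.96 = −89.96 Gt C.
At t = 9.62 yr, e^(−t/τ) = e^(−0.9945) = 0.3699, so ΔM = −33.27 Gt C and M = 828.96 − 33.27 = 795.68 Gt C.

796 Gt C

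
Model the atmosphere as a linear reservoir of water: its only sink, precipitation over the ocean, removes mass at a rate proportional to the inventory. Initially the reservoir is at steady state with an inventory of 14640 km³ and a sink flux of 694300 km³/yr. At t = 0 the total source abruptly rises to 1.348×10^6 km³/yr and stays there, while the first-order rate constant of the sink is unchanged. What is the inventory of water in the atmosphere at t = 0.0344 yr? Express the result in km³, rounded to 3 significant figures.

25700 km³

τ = M₀/F₀ = 14640/694300 = 0.02109 yr; rate constant k = 1/τ.
New steady state M_∞ = F₁/k = F₁·τ = 1.348×10^6 × 0.02109 = 28424 km³.
M(t) = M_∞ + (M₀ − M_∞)·e^(−t/τ); t/τ = 0.0344/0.02109 = 1.631, so e^(−t/τ) = 0.1957.
M(t) = 28424 − 13780 × 0.1957 = 25727 km³.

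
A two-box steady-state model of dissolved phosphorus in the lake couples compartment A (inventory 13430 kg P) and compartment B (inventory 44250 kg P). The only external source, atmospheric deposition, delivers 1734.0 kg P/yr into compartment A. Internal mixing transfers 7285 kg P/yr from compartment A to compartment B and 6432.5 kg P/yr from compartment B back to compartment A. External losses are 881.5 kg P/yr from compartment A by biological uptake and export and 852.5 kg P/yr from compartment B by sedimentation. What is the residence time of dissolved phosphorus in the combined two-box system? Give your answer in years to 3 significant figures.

Residence time in the combined system uses the total inventory and the total *external* removal — internal exchanges between the two boxes cancel.
M_total = 13430 + 44250 = 57680 kg P.
ΣF_external_out = 881.5 + 852.5 = 1734.0 kg P/yr.
τ = M_total / ΣF_ext = 57680 / 1734.0 = 33.26 yr.

33.3 yr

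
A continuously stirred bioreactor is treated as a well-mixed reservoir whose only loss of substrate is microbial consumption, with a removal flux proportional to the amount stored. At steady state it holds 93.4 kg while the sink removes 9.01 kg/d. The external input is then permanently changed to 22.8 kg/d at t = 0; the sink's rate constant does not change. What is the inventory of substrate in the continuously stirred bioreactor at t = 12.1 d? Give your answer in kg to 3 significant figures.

τ = M₀/F₀ = 93.4/9.01 = 10.37 d; rate constant k = 1/τ.
New steady state M_∞ = F₁/k = F₁·τ = 22.8 × 10.37 = 236.35 kg.
M(t) = M_∞ + (M₀ − M_∞)·e^(−t/τ); t/τ = 12.1/10.37 = 1.167, so e^(−t/τ) = 0.3112.
M(t) = 236.35 − 143.0 × 0.3112 = 191.86 kg.

192 kg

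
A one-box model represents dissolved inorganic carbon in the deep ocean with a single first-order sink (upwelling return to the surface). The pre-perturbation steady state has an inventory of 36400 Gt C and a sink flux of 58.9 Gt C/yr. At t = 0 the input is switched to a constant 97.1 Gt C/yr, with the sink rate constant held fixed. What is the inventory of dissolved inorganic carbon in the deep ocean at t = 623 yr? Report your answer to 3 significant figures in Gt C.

τ = M₀/F₀ = 36400/58.9 = 618.0 yr; rate constant k = 1/τ.
New steady state M_∞ = F₁/k = F₁·τ = 97.1 × 618.0 = 60007 Gt C.
M(t) = M_∞ + (M₀ − M_∞)·e^(−t/τ); t/τ = 623/618.0 = 1.008, so e^(−t/τ) = 0.3649.
M(t) = 60007 − 23610 × 0.3649 = 51393 Gt C.

51400 Gt C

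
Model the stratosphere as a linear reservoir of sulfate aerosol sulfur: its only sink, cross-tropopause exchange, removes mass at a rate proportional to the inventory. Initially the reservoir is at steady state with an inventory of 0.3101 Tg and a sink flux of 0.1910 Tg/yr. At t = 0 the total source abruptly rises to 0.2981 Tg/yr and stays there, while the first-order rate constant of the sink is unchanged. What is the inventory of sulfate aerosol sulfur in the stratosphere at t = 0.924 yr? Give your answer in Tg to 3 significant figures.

0.386 Tg

τ = M₀/F₀ = 0.3101/0.1910 = 1.624 yr; rate constant k = 1/τ.
New steady state M_∞ = F₁/k = F₁·τ = 0.2981 × 1.624 = 0.48398 Tg.
M(t) = M_∞ + (M₀ − M_∞)·e^(−t/τ); t/τ = 0.924/1.624 = 0.5691, so e^(−t/τ) = 0.5660.
M(t) = 0.48398 − 0.1739 × 0.5660 = 0.38556 Tg.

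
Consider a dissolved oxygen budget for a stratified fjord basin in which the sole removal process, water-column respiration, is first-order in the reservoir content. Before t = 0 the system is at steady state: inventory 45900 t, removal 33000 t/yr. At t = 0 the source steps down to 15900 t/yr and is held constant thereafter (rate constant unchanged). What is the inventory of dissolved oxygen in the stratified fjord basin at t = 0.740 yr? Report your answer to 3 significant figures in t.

36100 t

Residence time τ = M₀/F₀ = 1.391 yr. The eventual steady state is M_∞ = M₀·(F₁/F₀) = 45900 × 15900/33000 = 22115 t.
The anomaly ΔM(t) = M(t) − M_∞ decays as ΔM₀·e^(−t/τ) with ΔM₀ = 45900 − 22115 = 23780 t.
At t = 0.740 yr, e^(−t/τ) = e^(−0.5320) = 0.5874, so ΔM = 13970 t and M = 22115 + 13970 = 36087 t.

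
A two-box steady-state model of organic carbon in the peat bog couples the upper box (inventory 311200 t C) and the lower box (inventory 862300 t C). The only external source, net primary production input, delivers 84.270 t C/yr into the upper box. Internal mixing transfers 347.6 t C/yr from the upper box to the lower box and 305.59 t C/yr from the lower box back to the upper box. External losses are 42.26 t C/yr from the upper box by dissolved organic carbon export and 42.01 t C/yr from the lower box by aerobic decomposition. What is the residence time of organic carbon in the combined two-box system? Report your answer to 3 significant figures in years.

13900 yr

For the system as a whole, the A↔B exchange is internal and contributes nothing to the throughput; only the external sinks remove mass.
M_total = 311200 + 862300 = 1.1735×10^6 t C.
ΣF_external_out = 42.26 + 42.01 = 84.270 t C/yr.
τ = M_total / ΣF_ext = 1.1735×10^6 / 84.270 = 13930 yr.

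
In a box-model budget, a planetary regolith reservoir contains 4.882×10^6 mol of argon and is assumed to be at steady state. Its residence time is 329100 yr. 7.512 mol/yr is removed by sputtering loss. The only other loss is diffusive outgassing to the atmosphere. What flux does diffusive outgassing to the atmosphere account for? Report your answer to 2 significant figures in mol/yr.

7.3 mol/yr

Total removal F = M/τ = 4.882×10^6 / 329100 = 14.83 mol/yr.
Diffusive outgassing to the atmosphere = F − (7.512) = 14.83 − 7.512 = 7.322 mol/yr.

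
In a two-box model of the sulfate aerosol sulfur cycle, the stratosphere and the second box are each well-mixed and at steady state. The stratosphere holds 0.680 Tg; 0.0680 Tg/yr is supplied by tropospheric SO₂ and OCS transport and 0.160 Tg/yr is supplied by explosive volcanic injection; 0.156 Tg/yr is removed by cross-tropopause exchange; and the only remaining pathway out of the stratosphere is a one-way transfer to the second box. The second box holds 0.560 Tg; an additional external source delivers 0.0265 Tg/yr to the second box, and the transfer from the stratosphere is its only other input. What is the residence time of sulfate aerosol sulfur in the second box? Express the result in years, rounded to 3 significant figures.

Balance the stratosphere: ΣF_in = 0.0680 + 0.160 = 0.22800 Tg/yr.
Transfer to the second box = ΣF_in − (0.156) = 0.072000 Tg/yr.
Total input to the second box = 0.072000 + 0.0265 = 0.098500 Tg/yr; at steady state this equals its total output.
τ = M / F = 0.560 / 0.098500 = 5.685 yr.

5.69 yr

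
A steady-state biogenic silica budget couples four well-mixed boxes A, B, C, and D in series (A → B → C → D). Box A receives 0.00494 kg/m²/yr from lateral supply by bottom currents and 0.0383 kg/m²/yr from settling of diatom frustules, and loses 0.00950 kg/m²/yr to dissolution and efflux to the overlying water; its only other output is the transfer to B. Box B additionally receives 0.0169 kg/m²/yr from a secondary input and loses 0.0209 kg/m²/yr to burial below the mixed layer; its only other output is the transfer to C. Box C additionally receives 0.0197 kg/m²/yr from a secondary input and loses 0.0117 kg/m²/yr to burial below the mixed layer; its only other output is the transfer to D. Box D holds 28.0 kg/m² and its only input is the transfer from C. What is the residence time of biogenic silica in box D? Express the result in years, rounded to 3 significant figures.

Box A: F(A→B) = (0.00494 + 0.0383) − 0.00950 = 0.033740 kg/m²/yr.
Box B: F(B→C) = (0.033740 + 0.0169) − 0.0209 = 0.029740 kg/m²/yr.
Box C: F(C→D) = (0.029740 + 0.0197) − 0.0117 = 0.037740 kg/m²/yr.
Box D throughput = its input = 0.037740 kg/m²/yr; τ = 28.0 / 0.037740 = 741.9 yr.

742 yr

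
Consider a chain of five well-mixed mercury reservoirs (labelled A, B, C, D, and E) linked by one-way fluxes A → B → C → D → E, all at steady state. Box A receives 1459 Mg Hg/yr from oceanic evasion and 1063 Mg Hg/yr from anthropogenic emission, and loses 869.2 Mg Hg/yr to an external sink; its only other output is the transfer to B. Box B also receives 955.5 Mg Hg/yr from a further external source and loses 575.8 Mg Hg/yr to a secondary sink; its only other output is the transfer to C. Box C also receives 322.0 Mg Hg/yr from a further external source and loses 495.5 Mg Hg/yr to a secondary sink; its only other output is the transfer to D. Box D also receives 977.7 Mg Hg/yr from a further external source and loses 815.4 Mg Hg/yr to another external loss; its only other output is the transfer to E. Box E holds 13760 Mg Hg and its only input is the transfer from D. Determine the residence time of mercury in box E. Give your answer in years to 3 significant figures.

Box A: F(A→B) = (1459 + 1063) − 869.2 = 1652.8 Mg Hg/yr.
Box B: F(B→C) = (1652.8 + 955.5) − 575.8 = 2032.5 Mg Hg/yr.
Box C: F(C→D) = (2032.5 + 322.0) − 495.5 = 1859.0 Mg Hg/yr.
Box D: F(D→E) = (1859.0 + 977.7) − 815.4 = 2021.3 Mg Hg/yr.
Box E throughput = its input = 2021.3 Mg Hg/yr; τ = 13760 / 2021.3 = 6.808 yr.

6.81 yr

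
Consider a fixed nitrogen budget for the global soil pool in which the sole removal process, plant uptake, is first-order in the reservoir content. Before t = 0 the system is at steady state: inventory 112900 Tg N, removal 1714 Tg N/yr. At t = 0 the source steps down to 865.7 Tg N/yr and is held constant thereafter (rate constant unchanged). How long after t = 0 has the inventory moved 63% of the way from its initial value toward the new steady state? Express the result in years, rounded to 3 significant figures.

65.5 yr

τ = M₀/F₀ = 112900/1714 = 65.87 yr.
The remaining gap fraction is e^(−t/τ); 63% covered ⇒ e^(−t/τ) = 0.370.
t = −τ ln(0.370) = 65.87 × 0.9943 = 65.49 yr.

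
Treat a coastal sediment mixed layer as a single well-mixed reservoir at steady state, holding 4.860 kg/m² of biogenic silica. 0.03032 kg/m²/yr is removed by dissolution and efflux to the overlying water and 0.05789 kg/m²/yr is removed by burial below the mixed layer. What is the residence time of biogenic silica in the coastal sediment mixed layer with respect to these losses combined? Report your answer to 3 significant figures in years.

Total removal = 0.03032 + 0.05789 = 0.088210 kg/m²/yr.
τ = M / ΣF_out = 4.860 / 0.088210 = 55.10 yr.

55.1 yr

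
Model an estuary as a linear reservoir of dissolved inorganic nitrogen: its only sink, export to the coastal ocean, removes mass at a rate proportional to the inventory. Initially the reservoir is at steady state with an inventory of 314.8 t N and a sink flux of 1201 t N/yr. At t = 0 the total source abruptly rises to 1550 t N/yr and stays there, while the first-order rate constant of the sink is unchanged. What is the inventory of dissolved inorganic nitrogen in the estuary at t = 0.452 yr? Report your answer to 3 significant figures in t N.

390 t N

Residence time τ = M₀/F₀ = 0.2621 yr. The eventual steady state is M_∞ = M₀·(F₁/F₀) = 314.8 × 1550/1201 = 406.28 t N.
The anomaly ΔM(t) = M(t) − M_∞ decays as ΔM₀·e^(−t/τ) with ΔM₀ = 314.8 − 406.28 = −91.48 t N.
At t = 0.452 yr, e^(−t/τ) = e^(−1.724) = 0.1783, so ΔM = −16.31 t N and M = 406.28 − 16.31 = 389.97 t N.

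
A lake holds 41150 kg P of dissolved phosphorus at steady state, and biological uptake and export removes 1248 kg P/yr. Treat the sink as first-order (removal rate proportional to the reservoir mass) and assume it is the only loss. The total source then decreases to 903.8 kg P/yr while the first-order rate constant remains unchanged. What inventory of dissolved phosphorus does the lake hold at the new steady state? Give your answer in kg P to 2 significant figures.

Rate constant k = F/M = 1248 / 41150 = 0.03033 yr⁻¹.
At the new steady state, source = k·M_new ⇒ M_new = 903.8 / 0.03033 = 29800 kg P.
(Equivalently M_new = M × F_new/F_old = 41150 × 903.8/1248.)

30000 kg P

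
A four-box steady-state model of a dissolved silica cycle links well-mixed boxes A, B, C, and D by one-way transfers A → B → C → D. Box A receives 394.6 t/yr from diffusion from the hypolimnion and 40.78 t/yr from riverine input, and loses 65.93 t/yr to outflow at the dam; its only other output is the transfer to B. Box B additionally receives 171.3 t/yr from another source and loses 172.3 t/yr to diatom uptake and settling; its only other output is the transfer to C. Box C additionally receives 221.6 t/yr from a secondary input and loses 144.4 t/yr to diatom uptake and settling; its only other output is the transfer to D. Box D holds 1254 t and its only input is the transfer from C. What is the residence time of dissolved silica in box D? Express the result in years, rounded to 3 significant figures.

Box A: F(A→B) = (394.6 + 40.78) − 65.93 = 369.45 t/yr.
Box B: F(B→C) = (369.45 + 171.3) − 172.3 = 368.45 t/yr.
Box C: F(C→D) = (368.45 + 221.6) − 144.4 = 445.65 t/yr.
Box D throughput = its input = 445.65 t/yr; τ = 1254 / 445.65 = 2.814 yr.

2.81 yr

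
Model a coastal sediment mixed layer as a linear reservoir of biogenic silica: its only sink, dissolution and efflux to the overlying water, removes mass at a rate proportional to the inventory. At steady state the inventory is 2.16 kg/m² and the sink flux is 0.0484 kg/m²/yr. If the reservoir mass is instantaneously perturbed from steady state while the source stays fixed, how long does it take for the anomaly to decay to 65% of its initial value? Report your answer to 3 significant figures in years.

19.2 yr

For a linear reservoir the anomaly decays as exp(−t/τ) with τ = M/F = 2.16/0.0484 = 44.63 yr.
exp(−t/τ) = 0.65 ⇒ t = −τ ln(0.65) = 44.63 × 0.4308 = 19.23 yr.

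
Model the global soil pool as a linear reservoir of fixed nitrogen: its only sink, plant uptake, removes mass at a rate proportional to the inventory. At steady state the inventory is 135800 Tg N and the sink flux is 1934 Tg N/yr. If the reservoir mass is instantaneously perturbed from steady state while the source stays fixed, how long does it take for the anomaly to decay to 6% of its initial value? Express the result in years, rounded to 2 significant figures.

200 yr

For a linear reservoir the anomaly decays as exp(−t/τ) with τ = M/F = 135800/1934 = 70.22 yr.
exp(−t/τ) = 0.06 ⇒ t = −τ ln(0.06) = 70.22 × 2.813 = 197.5 yr.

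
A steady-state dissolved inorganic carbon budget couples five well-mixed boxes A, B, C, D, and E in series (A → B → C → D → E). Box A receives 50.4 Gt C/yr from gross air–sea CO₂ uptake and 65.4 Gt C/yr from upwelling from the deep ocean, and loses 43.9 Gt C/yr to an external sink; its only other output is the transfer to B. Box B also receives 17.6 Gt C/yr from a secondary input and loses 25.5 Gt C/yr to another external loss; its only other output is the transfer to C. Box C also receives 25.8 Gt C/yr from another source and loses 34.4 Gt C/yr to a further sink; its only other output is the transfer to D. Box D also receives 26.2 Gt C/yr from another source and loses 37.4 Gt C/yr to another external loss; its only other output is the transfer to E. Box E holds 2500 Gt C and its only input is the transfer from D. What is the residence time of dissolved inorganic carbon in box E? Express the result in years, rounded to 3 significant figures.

Box A: F(A→B) = (50.4 + 65.4) − 43.9 = 71.900 Gt C/yr.
Box B: F(B→C) = (71.900 + 17.6) − 25.5 = 64.000 Gt C/yr.
Box C: F(C→D) = (64.000 + 25.8) − 34.4 = 55.400 Gt C/yr.
Box D: F(D→E) = (55.400 + 26.2) − 37.4 = 44.200 Gt C/yr.
Box E throughput = its input = 44.200 Gt C/yr; τ = 2500 / 44.200 = 56.56 yr.

56.6 yr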